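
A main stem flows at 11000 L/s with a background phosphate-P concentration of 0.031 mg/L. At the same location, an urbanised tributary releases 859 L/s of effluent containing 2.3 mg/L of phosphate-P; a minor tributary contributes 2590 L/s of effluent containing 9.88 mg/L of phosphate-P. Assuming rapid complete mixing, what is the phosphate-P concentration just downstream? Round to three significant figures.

Flow-weighted average: C = (11000·0.03100 + 859.0·2.300 + 2590·9.880) / 14450 = 27910/14450 = 1.931 mg/L.

1.93 mg/L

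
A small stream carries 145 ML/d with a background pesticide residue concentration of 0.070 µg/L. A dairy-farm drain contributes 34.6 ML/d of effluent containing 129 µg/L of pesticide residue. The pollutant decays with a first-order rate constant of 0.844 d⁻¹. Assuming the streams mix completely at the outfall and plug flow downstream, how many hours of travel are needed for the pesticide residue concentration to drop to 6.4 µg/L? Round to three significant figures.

Mixed concentration C = ΣQC/ΣQ = (145.0·0.07000 + 34.60·129.0) / 179.6 = 4474/179.6 = 24.91 µg/L.
24.91·exp(−k·t) = 6.4 → t = ln(24.91/6.4)/k = 139100 s = 38.64 h.

38.6 h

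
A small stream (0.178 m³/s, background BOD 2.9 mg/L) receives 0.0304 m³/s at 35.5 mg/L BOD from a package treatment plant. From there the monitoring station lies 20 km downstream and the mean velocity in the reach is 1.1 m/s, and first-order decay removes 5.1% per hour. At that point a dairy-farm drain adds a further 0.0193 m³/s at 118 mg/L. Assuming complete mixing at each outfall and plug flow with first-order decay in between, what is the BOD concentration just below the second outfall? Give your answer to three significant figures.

Conservation of mass: C = (0.1780·2.900 + 0.03040·35.50) / 0.2084 = 1.595/0.2084 = 7.655 mg/L; combined flow 0.2084 m³/s.
Travel time t = 20·1000 / 1.1 = 18180 s = 5.051 h.
5.1%/h lost → k = −ln(1 − 0.051) = 0.05235 h⁻¹.
After decay, C = 7.655 × e^(−kt) = 7.655 × 0.7677 = 5.877 mg/L.
Second outfall: C = (0.2084·5.877 + 0.01930·118.0)/0.2277 = 15.38 mg/L.

15.4 mg/L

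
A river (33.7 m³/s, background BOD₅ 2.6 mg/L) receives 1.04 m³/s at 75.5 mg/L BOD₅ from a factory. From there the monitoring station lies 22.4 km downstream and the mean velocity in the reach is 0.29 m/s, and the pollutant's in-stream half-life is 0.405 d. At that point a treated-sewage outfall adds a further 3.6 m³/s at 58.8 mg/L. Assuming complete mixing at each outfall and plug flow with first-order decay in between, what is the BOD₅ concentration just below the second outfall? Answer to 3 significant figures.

6.46 mg/L

Mass balance: C = (33.70·2.600 + 1.040·75.50) / 34.74 = 166.1/34.74 = 4.782 mg/L; combined flow 34.74 m³/s.
Travel time t = 22.4·1000 / 0.29 = 77240 s = 21.46 h.
Half-life 0.405 d → k = ln 2 / 0.405 = 1.711 d⁻¹.
After decay, C = 4.782 × e^(−kt) = 4.782 × 0.2165 = 1.036 mg/L.
At the second outfall, C = (34.74·1.036 + 3.600·58.80) / (34.74 + 3.600) = 6.459 mg/L.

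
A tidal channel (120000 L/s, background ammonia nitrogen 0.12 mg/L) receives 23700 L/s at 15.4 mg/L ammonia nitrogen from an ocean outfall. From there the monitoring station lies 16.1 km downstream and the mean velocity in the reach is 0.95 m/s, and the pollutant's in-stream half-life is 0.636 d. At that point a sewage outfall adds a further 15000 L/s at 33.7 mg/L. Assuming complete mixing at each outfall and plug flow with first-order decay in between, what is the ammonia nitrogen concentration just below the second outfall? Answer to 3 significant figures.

After mixing, C = (120000·0.1200 + 23700·15.40) / 143700 = 379400/143700 = 2.640 mg/L; combined flow 143700 L/s.
Travel time t = 16.1·1000 / 0.95 = 16950 s = 4.708 h.
Half-life 0.636 d → k = ln 2 / 0.636 = 1.090 d⁻¹.
After decay, C = 2.640 × e^(−kt) = 2.640 × 0.8075 = 2.132 mg/L.
At the second outfall, C = (143700·2.132 + 15000·33.70) / (143700 + 15000) = 5.116 mg/L.

5.12 mg/L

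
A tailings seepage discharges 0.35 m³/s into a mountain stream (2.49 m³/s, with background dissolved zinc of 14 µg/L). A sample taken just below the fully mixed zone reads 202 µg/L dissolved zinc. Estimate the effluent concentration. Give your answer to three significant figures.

1540 µg/L

Mass balance: 2.490·14.00 + 0.3500·Cₑ = 2.840·202.0
→ Cₑ = (2.840·202.0 − 2.490·14.00) / 0.3500 = 1539 µg/L.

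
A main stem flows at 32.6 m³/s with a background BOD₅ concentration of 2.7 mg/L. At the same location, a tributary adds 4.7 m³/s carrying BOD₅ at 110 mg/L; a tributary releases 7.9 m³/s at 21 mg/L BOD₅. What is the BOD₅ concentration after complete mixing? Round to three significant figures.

17.1 mg/L

Conservation of mass: C = (32.60·2.700 + 4.700·110.0 + 7.900·21.00) / 45.20 = 770.9/45.20 = 17.06 mg/L.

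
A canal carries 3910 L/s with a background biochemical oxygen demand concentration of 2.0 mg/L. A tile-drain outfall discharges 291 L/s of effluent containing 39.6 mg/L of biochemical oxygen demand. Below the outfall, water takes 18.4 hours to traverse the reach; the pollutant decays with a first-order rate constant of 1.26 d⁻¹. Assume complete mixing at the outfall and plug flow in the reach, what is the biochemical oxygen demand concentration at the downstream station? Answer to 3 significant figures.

Conservation of mass: C = (3910·2.000 + 291.0·39.60) / 4201 = 19340/4201 = 4.605 mg/L.
First-order decay: C = 4.605·exp(−k·t) = 4.605·0.3806 = 1.752 mg/L.

1.75 mg/L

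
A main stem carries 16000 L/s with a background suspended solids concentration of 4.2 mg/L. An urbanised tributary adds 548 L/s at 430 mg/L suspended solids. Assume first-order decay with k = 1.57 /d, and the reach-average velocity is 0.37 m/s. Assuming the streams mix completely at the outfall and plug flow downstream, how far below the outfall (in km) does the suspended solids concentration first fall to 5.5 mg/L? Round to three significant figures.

Conservation of mass: C = (16000·4.200 + 548.0·430.0) / 16550 = 302800/16550 = 18.30 mg/L.
Set 18.30·exp(−k·t) = 5.5 → t = ln(18.30/5.5)/k = 66160 s = 18.38 h.
Distance = v·t = 0.37·66160 = 24480 m = 24.48 km.

24.5 km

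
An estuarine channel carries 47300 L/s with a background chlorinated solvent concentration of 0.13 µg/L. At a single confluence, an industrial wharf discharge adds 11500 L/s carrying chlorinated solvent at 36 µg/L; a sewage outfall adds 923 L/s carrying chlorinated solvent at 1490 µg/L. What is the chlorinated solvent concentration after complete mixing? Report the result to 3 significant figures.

After mixing, C = (47300·0.1300 + 11500·36.00 + 923.0·1490) / 59720 = 1795000/59720 = 30.06 µg/L.

30.1 µg/L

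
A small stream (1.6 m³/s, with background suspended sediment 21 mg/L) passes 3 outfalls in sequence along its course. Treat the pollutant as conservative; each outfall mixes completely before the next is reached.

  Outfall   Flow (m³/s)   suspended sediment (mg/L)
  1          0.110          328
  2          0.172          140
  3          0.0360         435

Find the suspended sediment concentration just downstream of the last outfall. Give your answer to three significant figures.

Below outfall 1: Q → 1.710 m³/s, C = (1.600·21.00 + 0.1100·328.0)/1.710 = 40.75 mg/L.
Below outfall 2: Q → 1.882 m³/s, C = (1.710·40.75 + 0.1720·140.0)/1.882 = 49.82 mg/L.
Below outfall 3: Q → 1.918 m³/s, C = (1.882·49.82 + 0.03600·435.0)/1.918 = 57.05 mg/L.

57.0 mg/L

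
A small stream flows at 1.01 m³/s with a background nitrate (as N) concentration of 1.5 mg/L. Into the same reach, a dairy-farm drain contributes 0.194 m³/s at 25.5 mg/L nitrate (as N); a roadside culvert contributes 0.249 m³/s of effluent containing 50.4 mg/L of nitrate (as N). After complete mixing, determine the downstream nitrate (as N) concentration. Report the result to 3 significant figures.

13.1 mg/L

Flow-weighted average: C = (1.010·1.500 + 0.1940·25.50 + 0.2490·50.40) / 1.453 = 19.01/1.453 = 13.08 mg/L.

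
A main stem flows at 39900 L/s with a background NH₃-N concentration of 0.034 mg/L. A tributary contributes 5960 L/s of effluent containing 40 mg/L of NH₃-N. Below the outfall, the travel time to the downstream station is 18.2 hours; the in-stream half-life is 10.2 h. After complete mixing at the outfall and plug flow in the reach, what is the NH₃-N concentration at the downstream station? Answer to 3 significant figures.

1.52 mg/L

Mass balance: C = (39900·0.03400 + 5960·40.00) / 45860 = 239800/45860 = 5.228 mg/L.
Half-life 10.2 h → k = ln 2 / 10.2 = 0.06796 h⁻¹ = 1.631 d⁻¹.
Applying C = C₀e^(−kt): 5.228 × 0.2903 = 1.518 mg/L.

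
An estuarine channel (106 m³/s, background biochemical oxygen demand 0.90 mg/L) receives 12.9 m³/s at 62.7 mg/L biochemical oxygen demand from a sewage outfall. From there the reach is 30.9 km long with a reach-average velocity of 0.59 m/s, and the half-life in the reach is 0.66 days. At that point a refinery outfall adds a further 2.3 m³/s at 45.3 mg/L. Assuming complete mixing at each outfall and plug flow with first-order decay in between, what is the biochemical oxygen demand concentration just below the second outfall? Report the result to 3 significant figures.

4.81 mg/L

Flow-weighted average: C = (106.0·0.9000 + 12.90·62.70) / 118.9 = 904.2/118.9 = 7.605 mg/L; combined flow 118.9 m³/s.
Travel time t = 30.9·1000 / 0.59 = 52370 s = 14.55 h.
Half-life 0.66 d → k = ln 2 / 0.66 = 1.050 d⁻¹.
Applying C = C₀e^(−kt): 7.605 × 0.5291 = 4.024 mg/L.
Second outfall: C = (118.9·4.024 + 2.300·45.30)/121.2 = 4.807 mg/L.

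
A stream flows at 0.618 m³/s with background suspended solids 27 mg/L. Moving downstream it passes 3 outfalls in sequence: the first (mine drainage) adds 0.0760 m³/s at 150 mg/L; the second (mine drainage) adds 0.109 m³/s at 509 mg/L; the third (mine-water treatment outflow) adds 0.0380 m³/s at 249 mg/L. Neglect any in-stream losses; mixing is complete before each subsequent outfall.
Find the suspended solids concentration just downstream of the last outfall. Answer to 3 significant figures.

After outfall 1: Q = 0.6180 + 0.07600 = 0.6940 m³/s; C = (0.6180·27.00 + 0.07600·150.0)/0.6940 = 40.47 mg/L.
After outfall 2: Q = 0.6940 + 0.1090 = 0.8030 m³/s; C = (0.6940·40.47 + 0.1090·509.0)/0.8030 = 104.1 mg/L.
After outfall 3: Q = 0.8030 + 0.03800 = 0.8410 m³/s; C = (0.8030·104.1 + 0.03800·249.0)/0.8410 = 110.6 mg/L.

111 mg/L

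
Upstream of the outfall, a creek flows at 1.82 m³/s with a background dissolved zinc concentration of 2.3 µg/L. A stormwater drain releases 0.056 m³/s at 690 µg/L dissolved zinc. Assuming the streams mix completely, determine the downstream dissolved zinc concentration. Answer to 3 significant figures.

22.8 µg/L

Mass balance: C = (1.820·2.300 + 0.05600·690.0) / 1.876 = 42.83/1.876 = 22.83 µg/L.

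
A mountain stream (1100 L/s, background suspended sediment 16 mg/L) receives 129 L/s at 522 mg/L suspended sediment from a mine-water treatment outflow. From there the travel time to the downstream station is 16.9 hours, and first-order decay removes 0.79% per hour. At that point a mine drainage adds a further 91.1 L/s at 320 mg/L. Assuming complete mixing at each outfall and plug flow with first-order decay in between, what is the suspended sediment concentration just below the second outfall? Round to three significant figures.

Mixed concentration C = ΣQC/ΣQ = (1100·16.00 + 129.0·522.0) / 1229 = 84940/1229 = 69.11 mg/L; combined flow 1229 L/s.
0.79%/h lost → k = −ln(1 − 0.0079) = 0.007931 h⁻¹.
After decay, C = 69.11 × e^(−kt) = 69.11 × 0.8746 = 60.44 mg/L.
Second outfall: C = (1229·60.44 + 91.10·320.0)/1320 = 78.35 mg/L.

78.4 mg/L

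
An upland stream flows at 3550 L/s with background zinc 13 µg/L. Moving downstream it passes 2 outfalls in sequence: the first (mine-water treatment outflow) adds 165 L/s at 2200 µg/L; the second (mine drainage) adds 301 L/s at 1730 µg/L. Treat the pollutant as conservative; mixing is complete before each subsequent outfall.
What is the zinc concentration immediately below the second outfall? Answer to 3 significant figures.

232 µg/L

After outfall 1: Q = 3550 + 165.0 = 3715 L/s; C = (3550·13.00 + 165.0·2200)/3715 = 110.1 µg/L.
After outfall 2: Q = 3715 + 301.0 = 4016 L/s; C = (3715·110.1 + 301.0·1730)/4016 = 231.5 µg/L.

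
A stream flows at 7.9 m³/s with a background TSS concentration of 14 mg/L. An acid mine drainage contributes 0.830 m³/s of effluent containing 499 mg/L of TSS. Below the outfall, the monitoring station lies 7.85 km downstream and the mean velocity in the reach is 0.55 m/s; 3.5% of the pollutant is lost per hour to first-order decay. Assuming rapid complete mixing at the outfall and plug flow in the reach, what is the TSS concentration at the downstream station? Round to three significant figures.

52.2 mg/L

Mixed concentration C = ΣQC/ΣQ = (7.900·14.00 + 0.8300·499.0) / 8.730 = 524.8/8.730 = 60.11 mg/L.
Travel time t = 7.85·1000 / 0.55 = 14270 s = 3.965 h.
3.5%/h lost → k = −ln(1 − 0.035) = 0.03563 h⁻¹.
First-order decay: C = 60.11·exp(−k·t) = 60.11·0.8683 = 52.19 mg/L.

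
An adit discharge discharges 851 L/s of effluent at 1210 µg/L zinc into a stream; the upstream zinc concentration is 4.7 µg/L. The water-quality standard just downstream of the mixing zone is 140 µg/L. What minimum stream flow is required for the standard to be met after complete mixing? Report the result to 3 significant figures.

Set C_mix = 140: (Q·4.700 + 851.0·1210) / (Q + 851.0) = 140
→ Q = 851.0·(1210 − 140)/(140 − 4.700) = 6730 L/s.

6730 L/s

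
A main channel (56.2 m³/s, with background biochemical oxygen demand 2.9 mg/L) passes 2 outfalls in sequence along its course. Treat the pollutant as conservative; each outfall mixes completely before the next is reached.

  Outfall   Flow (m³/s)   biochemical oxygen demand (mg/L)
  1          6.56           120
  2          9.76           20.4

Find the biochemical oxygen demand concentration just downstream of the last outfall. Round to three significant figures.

After outfall 1: Q = 56.20 + 6.560 = 62.76 m³/s; C = (56.20·2.900 + 6.560·120.0)/62.76 = 15.14 mg/L.
After outfall 2: Q = 62.76 + 9.760 = 72.52 m³/s; C = (62.76·15.14 + 9.760·20.40)/72.52 = 15.85 mg/L.

15.8 mg/L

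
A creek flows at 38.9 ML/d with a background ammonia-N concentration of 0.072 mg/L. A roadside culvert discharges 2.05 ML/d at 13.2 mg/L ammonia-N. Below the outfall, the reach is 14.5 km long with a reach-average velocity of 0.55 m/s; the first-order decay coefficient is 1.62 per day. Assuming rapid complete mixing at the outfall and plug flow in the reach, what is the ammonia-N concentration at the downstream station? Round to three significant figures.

Flow-weighted average: C = (38.90·0.07200 + 2.050·13.20) / 40.95 = 29.86/40.95 = 0.7292 mg/L.
Travel time t = 14.5·1000 / 0.55 = 26360 s = 7.323 h.
Decay over the reach: 0.7292·exp(−kt) = 0.7292·0.6100 = 0.4448 mg/L.

0.445 mg/L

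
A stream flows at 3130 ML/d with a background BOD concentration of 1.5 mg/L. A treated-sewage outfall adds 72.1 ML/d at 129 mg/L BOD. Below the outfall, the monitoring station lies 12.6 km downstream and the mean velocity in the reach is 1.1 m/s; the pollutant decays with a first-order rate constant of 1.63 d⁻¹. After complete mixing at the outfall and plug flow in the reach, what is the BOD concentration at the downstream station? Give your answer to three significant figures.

Conservation of mass: C = (3130·1.500 + 72.10·129.0) / 3202 = 14000/3202 = 4.371 mg/L.
Travel time t = 12.6·1000 / 1.1 = 11450 s = 3.182 h.
Applying C = C₀e^(−kt): 4.371 × 0.8057 = 3.521 mg/L.

3.52 mg/L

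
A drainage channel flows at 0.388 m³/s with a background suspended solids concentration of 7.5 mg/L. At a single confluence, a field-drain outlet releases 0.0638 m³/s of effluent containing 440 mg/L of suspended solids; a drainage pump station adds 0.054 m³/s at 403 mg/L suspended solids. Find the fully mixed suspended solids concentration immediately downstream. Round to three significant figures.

Mass balance: C = (0.3880·7.500 + 0.06380·440.0 + 0.05400·403.0) / 0.5058 = 52.74/0.5058 = 104.3 mg/L.

104 mg/L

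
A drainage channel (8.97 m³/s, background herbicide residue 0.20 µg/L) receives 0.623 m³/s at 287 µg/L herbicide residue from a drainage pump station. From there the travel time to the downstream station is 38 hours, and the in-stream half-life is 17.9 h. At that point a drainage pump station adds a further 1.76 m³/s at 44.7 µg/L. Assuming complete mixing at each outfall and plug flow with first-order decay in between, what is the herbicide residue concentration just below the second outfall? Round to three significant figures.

10.6 µg/L

Mass balance: C = (8.970·0.2000 + 0.6230·287.0) / 9.593 = 180.6/9.593 = 18.83 µg/L; combined flow 9.593 m³/s.
Half-life 17.9 h → k = ln 2 / 17.9 = 0.03872 h⁻¹ = 0.9294 d⁻¹.
Applying C = C₀e^(−kt): 18.83 × 0.2296 = 4.322 µg/L.
Second outfall: C = (9.593·4.322 + 1.760·44.70)/11.35 = 10.58 µg/L.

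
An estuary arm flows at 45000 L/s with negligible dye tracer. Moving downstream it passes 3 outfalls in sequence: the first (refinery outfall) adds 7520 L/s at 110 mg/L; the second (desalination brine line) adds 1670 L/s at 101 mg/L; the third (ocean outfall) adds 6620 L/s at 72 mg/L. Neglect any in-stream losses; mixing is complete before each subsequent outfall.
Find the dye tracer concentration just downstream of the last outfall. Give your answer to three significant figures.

After outfall 1: Q = 45000 + 7520 = 52520 L/s; C = (45000·0 + 7520·110.0)/52520 = 15.75 mg/L.
After outfall 2: Q = 52520 + 1670 = 54190 L/s; C = (52520·15.75 + 1670·101.0)/54190 = 18.38 mg/L.
After outfall 3: Q = 54190 + 6620 = 60810 L/s; C = (54190·18.38 + 6620·72.00)/60810 = 24.21 mg/L.

24.2 mg/L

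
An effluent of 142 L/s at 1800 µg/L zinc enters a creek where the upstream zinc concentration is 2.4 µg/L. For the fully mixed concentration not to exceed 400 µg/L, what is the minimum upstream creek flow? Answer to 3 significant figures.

500 L/s

Set C_mix = 400: (Q·2.400 + 142.0·1800) / (Q + 142.0) = 400
→ Q = 142.0·(1800 − 400)/(400 − 2.400) = 500.0 L/s.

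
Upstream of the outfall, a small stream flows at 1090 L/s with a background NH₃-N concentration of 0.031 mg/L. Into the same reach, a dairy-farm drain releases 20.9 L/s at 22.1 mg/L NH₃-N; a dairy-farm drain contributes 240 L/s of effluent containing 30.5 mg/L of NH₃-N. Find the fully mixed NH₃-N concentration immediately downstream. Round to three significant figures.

5.79 mg/L

After mixing, C = (1090·0.03100 + 20.90·22.10 + 240.0·30.50) / 1351 = 7816/1351 = 5.786 mg/L.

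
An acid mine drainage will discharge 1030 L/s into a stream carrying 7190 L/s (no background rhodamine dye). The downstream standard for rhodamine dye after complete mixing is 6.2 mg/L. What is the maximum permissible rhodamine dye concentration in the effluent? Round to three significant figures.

At the limit, (Qr·Cr + Qe·Cₑ)/(Qr + Qe) = 6.2:
Cₑ = (8220·6.2 − 7190·0) / 1030 = 49.48 mg/L.

49.5 mg/L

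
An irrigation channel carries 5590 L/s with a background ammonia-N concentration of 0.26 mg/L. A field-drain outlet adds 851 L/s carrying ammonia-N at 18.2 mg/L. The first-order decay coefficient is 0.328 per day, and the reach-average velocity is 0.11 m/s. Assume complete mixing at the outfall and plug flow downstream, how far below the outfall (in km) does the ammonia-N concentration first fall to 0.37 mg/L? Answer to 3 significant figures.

56.8 km

After mixing, C = (5590·0.2600 + 851.0·18.20) / 6441 = 16940/6441 = 2.630 mg/L.
Set 2.630·exp(−k·t) = 0.37 → t = ln(2.630/0.37)/k = 516600 s = 143.5 h.
Distance = v·t = 0.11·516600 = 56830 m = 56.83 km.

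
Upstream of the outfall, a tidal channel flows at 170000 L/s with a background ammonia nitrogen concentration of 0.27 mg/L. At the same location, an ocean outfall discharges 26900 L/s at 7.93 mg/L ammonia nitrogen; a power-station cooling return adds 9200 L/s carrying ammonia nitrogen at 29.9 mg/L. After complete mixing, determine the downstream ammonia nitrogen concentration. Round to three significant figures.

2.59 mg/L

Mixed concentration C = ΣQC/ΣQ = (170000·0.2700 + 26900·7.930 + 9200·29.90) / 206100 = 534300/206100 = 2.592 mg/L.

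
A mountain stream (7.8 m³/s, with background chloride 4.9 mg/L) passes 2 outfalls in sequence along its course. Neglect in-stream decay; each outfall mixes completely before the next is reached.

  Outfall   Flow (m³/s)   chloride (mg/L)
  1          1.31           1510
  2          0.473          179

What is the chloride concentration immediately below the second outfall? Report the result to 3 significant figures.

219 mg/L

Below outfall 1: Q → 9.110 m³/s, C = (7.800·4.900 + 1.310·1510)/9.110 = 221.3 mg/L.
Below outfall 2: Q → 9.583 m³/s, C = (9.110·221.3 + 0.4730·179.0)/9.583 = 219.2 mg/L.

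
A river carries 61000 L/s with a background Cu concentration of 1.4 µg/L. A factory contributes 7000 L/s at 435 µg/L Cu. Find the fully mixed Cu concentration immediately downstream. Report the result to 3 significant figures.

Conservation of mass: C = (61000·1.400 + 7000·435.0) / 68000 = 3130000/68000 = 46.04 µg/L.

46.0 µg/L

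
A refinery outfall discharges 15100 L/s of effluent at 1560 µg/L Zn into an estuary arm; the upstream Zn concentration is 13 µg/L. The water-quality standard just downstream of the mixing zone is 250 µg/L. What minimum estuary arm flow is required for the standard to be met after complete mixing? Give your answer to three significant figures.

83500 L/s

Set C_mix = 250: (Q·13.00 + 15100·1560) / (Q + 15100) = 250
→ Q = 15100·(1560 − 250)/(250 − 13.00) = 83460 L/s.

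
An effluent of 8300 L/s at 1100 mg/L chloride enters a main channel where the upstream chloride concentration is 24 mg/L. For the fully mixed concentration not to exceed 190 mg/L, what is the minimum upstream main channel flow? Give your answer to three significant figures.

Set C_mix = 190: (Q·24.00 + 8300·1100) / (Q + 8300) = 190
→ Q = 8300·(1100 − 190)/(190 − 24.00) = 45500 L/s.

45500 L/s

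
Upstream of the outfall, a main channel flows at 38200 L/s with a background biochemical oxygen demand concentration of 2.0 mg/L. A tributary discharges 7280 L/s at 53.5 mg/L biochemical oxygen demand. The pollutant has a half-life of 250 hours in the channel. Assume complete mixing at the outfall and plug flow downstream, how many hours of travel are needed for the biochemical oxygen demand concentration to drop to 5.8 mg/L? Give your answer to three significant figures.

Conservation of mass: C = (38200·2.000 + 7280·53.50) / 45480 = 465900/45480 = 10.24 mg/L.
Half-life 250 h → k = ln 2 / 250 = 0.002773 h⁻¹ = 0.06654 d⁻¹.
10.24·exp(−k·t) = 5.8 → t = ln(10.24/5.8)/k = 738500 s = 205.2 h.

205 h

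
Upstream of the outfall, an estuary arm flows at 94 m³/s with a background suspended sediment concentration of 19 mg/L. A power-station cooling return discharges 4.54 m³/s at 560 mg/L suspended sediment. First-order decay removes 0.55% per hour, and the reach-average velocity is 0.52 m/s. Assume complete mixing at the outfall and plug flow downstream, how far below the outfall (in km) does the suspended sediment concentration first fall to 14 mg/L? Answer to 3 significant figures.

388 km

After mixing, C = (94.00·19.00 + 4.540·560.0) / 98.54 = 4328/98.54 = 43.93 mg/L.
0.55%/h lost → k = −ln(1 − 0.0055) = 0.005515 h⁻¹.
Set 43.93·exp(−k·t) = 14 → t = ln(43.93/14)/k = 746400 s = 207.3 h.
Distance = v·t = 0.52·746400 = 388100 m = 388.1 km.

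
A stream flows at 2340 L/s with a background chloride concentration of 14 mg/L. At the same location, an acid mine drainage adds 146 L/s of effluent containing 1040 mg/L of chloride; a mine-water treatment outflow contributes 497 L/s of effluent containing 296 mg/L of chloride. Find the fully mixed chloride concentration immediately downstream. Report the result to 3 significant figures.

111 mg/L

Conservation of mass: C = (2340·14.00 + 146.0·1040 + 497.0·296.0) / 2983 = 331700/2983 = 111.2 mg/L.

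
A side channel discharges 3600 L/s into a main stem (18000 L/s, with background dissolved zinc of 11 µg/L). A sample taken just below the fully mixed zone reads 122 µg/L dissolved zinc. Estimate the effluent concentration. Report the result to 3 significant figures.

Mass balance: 18000·11.00 + 3600·Cₑ = 21600·122.0
→ Cₑ = (21600·122.0 − 18000·11.00) / 3600 = 677.0 µg/L.

677 µg/L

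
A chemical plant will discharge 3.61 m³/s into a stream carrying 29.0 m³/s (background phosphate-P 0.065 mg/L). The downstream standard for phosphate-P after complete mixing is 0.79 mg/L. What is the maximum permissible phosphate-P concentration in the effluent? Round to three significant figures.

At the limit, (Qr·Cr + Qe·Cₑ)/(Qr + Qe) = 0.79:
Cₑ = (32.61·0.79 − 29.00·0.06500) / 3.610 = 6.614 mg/L.

6.61 mg/L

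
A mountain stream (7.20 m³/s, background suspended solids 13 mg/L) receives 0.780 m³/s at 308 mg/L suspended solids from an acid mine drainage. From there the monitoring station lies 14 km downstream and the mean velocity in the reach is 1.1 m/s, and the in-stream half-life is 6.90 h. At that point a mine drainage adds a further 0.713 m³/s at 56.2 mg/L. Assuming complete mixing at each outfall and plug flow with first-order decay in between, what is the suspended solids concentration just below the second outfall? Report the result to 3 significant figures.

Mixed concentration C = ΣQC/ΣQ = (7.200·13.00 + 0.7800·308.0) / 7.980 = 333.8/7.980 = 41.83 mg/L; combined flow 7.980 m³/s.
Travel time t = 14·1000 / 1.1 = 12730 s = 3.535 h.
Half-life 6.90 h → k = ln 2 / 6.90 = 0.1005 h⁻¹ = 2.411 d⁻¹.
Applying C = C₀e^(−kt): 41.83 × 0.7011 = 29.33 mg/L.
At the second outfall, C = (7.980·29.33 + 0.7130·56.20) / (7.980 + 0.7130) = 31.53 mg/L.

31.5 mg/L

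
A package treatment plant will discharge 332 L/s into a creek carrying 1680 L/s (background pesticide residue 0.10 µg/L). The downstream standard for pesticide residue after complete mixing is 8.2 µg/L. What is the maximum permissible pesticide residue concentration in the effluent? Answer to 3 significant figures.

49.2 µg/L

At the limit, (Qr·Cr + Qe·Cₑ)/(Qr + Qe) = 8.2:
Cₑ = (2012·8.2 − 1680·0.1000) / 332.0 = 49.19 µg/L.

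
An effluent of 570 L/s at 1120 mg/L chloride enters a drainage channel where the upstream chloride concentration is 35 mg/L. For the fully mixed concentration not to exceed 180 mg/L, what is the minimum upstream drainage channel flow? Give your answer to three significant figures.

3700 L/s

Set C_mix = 180: (Q·35.00 + 570.0·1120) / (Q + 570.0) = 180
→ Q = 570.0·(1120 − 180)/(180 − 35.00) = 3695 L/s.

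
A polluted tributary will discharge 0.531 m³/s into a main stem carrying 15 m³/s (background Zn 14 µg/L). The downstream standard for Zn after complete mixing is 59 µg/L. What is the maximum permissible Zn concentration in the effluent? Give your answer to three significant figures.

1330 µg/L

At the limit, (Qr·Cr + Qe·Cₑ)/(Qr + Qe) = 59:
Cₑ = (15.53·59 − 15.00·14.00) / 0.5310 = 1330 µg/L.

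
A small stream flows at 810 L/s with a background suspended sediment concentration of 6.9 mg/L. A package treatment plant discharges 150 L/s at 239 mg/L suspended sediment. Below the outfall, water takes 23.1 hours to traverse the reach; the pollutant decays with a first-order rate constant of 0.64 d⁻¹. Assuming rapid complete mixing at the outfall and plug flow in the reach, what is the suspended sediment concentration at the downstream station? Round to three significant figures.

Flow-weighted average: C = (810.0·6.900 + 150.0·239.0) / 960.0 = 41440/960.0 = 43.17 mg/L.
Applying C = C₀e^(−kt): 43.17 × 0.5401 = 23.31 mg/L.

23.3 mg/L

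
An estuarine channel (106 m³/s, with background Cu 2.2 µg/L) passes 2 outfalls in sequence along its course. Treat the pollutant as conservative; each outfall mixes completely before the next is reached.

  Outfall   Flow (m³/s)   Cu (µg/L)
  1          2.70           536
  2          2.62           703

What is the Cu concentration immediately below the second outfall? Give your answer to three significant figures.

Below outfall 1: Q → 108.7 m³/s, C = (106.0·2.200 + 2.700·536.0)/108.7 = 15.46 µg/L.
Below outfall 2: Q → 111.3 m³/s, C = (108.7·15.46 + 2.620·703.0)/111.3 = 31.64 µg/L.

31.6 µg/L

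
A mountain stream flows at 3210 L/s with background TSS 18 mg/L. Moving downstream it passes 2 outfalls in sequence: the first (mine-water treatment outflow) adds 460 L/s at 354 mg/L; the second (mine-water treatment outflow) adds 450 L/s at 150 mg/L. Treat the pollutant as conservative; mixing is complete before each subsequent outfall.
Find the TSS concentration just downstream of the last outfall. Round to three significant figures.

Below outfall 1: Q → 3670 L/s, C = (3210·18.00 + 460.0·354.0)/3670 = 60.11 mg/L.
Below outfall 2: Q → 4120 L/s, C = (3670·60.11 + 450.0·150.0)/4120 = 69.93 mg/L.

69.9 mg/L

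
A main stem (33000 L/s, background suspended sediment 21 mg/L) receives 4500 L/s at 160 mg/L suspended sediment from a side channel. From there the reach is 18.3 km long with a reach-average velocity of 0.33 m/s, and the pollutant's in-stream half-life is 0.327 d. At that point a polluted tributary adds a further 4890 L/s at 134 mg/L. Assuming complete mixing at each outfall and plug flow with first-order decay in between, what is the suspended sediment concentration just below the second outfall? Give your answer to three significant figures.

24.0 mg/L

Mass balance: C = (33000·21.00 + 4500·160.0) / 37500 = 1413000/37500 = 37.68 mg/L; combined flow 37500 L/s.
Travel time t = 18.3·1000 / 0.33 = 55450 s = 15.40 h.
Half-life 0.327 d → k = ln 2 / 0.327 = 2.120 d⁻¹.
Applying C = C₀e^(−kt): 37.68 × 0.2565 = 9.666 mg/L.
At the second outfall, C = (37500·9.666 + 4890·134.0) / (37500 + 4890) = 24.01 mg/L.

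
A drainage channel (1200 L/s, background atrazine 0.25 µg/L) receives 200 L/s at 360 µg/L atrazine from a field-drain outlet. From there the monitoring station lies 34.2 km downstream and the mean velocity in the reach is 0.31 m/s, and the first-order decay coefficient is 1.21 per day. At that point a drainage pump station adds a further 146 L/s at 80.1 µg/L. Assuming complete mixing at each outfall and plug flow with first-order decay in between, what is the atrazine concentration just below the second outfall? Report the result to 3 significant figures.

17.5 µg/L

Flow-weighted average: C = (1200·0.2500 + 200.0·360.0) / 1400 = 72300/1400 = 51.64 µg/L; combined flow 1400 L/s.
Travel time t = 34.2·1000 / 0.31 = 110300 s = 30.65 h.
After decay, C = 51.64 × e^(−kt) = 51.64 × 0.2133 = 11.02 µg/L.
At the second outfall, C = (1400·11.02 + 146.0·80.10) / (1400 + 146.0) = 17.54 µg/L.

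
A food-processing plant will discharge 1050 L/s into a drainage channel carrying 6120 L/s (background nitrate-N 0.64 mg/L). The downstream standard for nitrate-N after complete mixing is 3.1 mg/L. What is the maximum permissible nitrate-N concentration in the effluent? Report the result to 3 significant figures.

17.4 mg/L

At the limit, (Qr·Cr + Qe·Cₑ)/(Qr + Qe) = 3.1:
Cₑ = (7170·3.1 − 6120·0.6400) / 1050 = 17.44 mg/L.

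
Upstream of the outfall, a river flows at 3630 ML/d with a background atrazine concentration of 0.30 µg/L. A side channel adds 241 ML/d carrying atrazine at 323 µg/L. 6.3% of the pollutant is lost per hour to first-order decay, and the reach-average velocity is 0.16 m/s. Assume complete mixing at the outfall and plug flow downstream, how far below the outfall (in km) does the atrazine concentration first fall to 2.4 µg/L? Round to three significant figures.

18.9 km

Conservation of mass: C = (3630·0.3000 + 241.0·323.0) / 3871 = 78930/3871 = 20.39 µg/L.
6.3%/h lost → k = −ln(1 − 0.063) = 0.06507 h⁻¹.
Set 20.39·exp(−k·t) = 2.4 → t = ln(20.39/2.4)/k = 118400 s = 32.88 h.
Distance = v·t = 0.16·118400 = 18940 m = 18.94 km.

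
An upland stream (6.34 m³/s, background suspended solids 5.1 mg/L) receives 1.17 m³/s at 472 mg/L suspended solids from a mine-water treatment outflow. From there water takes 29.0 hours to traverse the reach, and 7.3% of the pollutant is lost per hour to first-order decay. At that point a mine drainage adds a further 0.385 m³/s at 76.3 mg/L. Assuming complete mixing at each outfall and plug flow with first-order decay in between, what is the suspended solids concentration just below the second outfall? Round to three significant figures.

11.9 mg/L

Mass balance: C = (6.340·5.100 + 1.170·472.0) / 7.510 = 584.6/7.510 = 77.84 mg/L; combined flow 7.510 m³/s.
7.3%/h lost → k = −ln(1 − 0.073) = 0.07580 h⁻¹.
After decay, C = 77.84 × e^(−kt) = 77.84 × 0.1110 = 8.640 mg/L.
At the second outfall, C = (7.510·8.640 + 0.3850·76.30) / (7.510 + 0.3850) = 11.94 mg/L.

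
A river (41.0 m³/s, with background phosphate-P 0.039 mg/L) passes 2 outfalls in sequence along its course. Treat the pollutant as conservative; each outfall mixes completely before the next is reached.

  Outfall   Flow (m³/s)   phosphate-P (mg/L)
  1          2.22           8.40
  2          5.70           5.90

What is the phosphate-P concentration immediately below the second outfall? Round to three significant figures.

After outfall 1: Q = 41.00 + 2.220 = 43.22 m³/s; C = (41.00·0.03900 + 2.220·8.400)/43.22 = 0.4685 mg/L.
After outfall 2: Q = 43.22 + 5.700 = 48.92 m³/s; C = (43.22·0.4685 + 5.700·5.900)/48.92 = 1.101 mg/L.

1.10 mg/L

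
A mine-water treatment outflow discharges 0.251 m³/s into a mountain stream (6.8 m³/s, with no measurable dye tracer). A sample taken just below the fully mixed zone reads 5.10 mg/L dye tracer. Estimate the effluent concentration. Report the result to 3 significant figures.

Mass balance: 6.800·0 + 0.2510·Cₑ = 7.051·5.100
→ Cₑ = (7.051·5.100 − 6.800·0) / 0.2510 = 143.3 mg/L.

143 mg/L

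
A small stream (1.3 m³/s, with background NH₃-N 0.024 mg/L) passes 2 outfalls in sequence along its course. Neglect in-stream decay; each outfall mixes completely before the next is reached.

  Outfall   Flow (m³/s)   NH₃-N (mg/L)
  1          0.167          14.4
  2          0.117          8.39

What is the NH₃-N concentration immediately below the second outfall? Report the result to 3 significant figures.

After outfall 1: Q = 1.300 + 0.1670 = 1.467 m³/s; C = (1.300·0.02400 + 0.1670·14.40)/1.467 = 1.661 mg/L.
After outfall 2: Q = 1.467 + 0.1170 = 1.584 m³/s; C = (1.467·1.661 + 0.1170·8.390)/1.584 = 2.158 mg/L.

2.16 mg/L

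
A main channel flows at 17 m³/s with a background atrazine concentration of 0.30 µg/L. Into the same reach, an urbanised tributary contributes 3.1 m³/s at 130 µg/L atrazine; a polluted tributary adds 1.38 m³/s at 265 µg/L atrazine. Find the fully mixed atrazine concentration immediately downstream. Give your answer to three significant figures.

Mixed concentration C = ΣQC/ΣQ = (17.00·0.3000 + 3.100·130.0 + 1.380·265.0) / 21.48 = 773.8/21.48 = 36.02 µg/L.

36.0 µg/L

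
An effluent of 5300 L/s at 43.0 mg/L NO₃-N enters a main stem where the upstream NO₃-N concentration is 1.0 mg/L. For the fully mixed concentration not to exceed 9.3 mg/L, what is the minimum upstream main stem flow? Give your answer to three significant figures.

Set C_mix = 9.3: (Q·1.000 + 5300·43.00) / (Q + 5300) = 9.3
→ Q = 5300·(43.00 − 9.3)/(9.3 − 1.000) = 21520 L/s.

21500 L/s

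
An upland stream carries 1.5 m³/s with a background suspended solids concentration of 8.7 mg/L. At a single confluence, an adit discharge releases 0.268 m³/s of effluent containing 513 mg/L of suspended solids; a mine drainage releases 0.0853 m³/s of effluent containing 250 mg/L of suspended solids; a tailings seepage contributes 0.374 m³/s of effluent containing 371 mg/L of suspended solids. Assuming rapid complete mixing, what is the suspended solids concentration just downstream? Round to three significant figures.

139 mg/L

Mass balance: C = (1.500·8.700 + 0.2680·513.0 + 0.08530·250.0 + 0.3740·371.0) / 2.227 = 310.6/2.227 = 139.5 mg/L.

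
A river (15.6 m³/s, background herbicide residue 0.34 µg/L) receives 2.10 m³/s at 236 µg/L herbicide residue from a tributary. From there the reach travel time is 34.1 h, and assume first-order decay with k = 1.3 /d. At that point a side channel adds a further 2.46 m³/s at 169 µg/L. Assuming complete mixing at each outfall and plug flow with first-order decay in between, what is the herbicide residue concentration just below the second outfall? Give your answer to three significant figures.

24.5 µg/L

Conservation of mass: C = (15.60·0.3400 + 2.100·236.0) / 17.70 = 500.9/17.70 = 28.30 µg/L; combined flow 17.70 m³/s.
First-order decay: C = 28.30·exp(−k·t) = 28.30·0.1577 = 4.463 µg/L.
Second outfall: C = (17.70·4.463 + 2.460·169.0)/20.16 = 24.54 µg/L.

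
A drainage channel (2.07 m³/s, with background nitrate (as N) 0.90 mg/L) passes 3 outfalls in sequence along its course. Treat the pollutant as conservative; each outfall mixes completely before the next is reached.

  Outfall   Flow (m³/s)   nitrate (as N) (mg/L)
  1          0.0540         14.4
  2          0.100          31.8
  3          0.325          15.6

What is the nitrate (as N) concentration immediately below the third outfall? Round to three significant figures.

Outfall 1: combined Q = 2.124 m³/s; C = (2.070·0.9000 + 0.05400·14.40)/2.124 = 1.243 mg/L.
Outfall 2: combined Q = 2.224 m³/s; C = (2.124·1.243 + 0.1000·31.80)/2.224 = 2.617 mg/L.
Outfall 3: combined Q = 2.549 m³/s; C = (2.224·2.617 + 0.3250·15.60)/2.549 = 4.272 mg/L.

4.27 mg/L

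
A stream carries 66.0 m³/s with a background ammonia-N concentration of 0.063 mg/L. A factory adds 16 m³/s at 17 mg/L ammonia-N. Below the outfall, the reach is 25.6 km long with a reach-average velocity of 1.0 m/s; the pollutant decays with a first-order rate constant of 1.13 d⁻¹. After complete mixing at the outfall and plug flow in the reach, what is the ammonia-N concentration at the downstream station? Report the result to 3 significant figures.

After mixing, C = (66.00·0.06300 + 16.00·17.00) / 82.00 = 276.2/82.00 = 3.368 mg/L.
Travel time t = 25.6·1000 / 1.0 = 25600 s = 7.111 h.
Decay over the reach: 3.368·exp(−kt) = 3.368·0.7155 = 2.410 mg/L.

2.41 mg/L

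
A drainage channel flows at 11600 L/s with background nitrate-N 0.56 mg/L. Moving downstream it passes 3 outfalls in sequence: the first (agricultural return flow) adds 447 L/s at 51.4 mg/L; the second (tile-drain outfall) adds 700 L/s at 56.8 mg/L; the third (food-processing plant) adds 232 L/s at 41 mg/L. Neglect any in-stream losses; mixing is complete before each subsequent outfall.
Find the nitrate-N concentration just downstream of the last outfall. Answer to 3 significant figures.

Outfall 1: combined Q = 12050 L/s; C = (11600·0.5600 + 447.0·51.40)/12050 = 2.446 mg/L.
Outfall 2: combined Q = 12750 L/s; C = (12050·2.446 + 700.0·56.80)/12750 = 5.431 mg/L.
Outfall 3: combined Q = 12980 L/s; C = (12750·5.431 + 232.0·41.00)/12980 = 6.067 mg/L.

6.07 mg/L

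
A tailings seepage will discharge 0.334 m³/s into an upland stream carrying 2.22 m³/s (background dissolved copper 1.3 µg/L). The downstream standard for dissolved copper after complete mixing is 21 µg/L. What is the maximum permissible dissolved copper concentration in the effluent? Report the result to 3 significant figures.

At the limit, (Qr·Cr + Qe·Cₑ)/(Qr + Qe) = 21:
Cₑ = (2.554·21 − 2.220·1.300) / 0.3340 = 151.9 µg/L.

152 µg/L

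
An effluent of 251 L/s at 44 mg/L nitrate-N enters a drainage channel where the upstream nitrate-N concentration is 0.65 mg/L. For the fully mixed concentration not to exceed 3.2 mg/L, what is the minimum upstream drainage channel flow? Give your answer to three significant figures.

Set C_mix = 3.2: (Q·0.6500 + 251.0·44.00) / (Q + 251.0) = 3.2
→ Q = 251.0·(44.00 − 3.2)/(3.2 − 0.6500) = 4016 L/s.

4020 L/s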